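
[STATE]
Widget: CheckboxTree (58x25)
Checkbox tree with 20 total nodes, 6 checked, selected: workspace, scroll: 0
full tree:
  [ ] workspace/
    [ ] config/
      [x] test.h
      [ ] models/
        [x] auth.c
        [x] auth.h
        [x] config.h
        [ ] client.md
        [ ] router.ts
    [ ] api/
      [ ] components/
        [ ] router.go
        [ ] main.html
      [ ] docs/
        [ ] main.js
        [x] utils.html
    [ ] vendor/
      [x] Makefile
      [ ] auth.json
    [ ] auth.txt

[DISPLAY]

>[-] workspace/                                           
   [-] config/                                            
     [x] test.h                                           
     [-] models/                                          
       [x] auth.c                                         
       [x] auth.h                                         
       [x] config.h                                       
       [ ] client.md                                      
       [ ] router.ts                                      
   [-] api/                                               
     [ ] components/                                      
       [ ] router.go                                      
       [ ] main.html                                      
     [-] docs/                                            
       [ ] main.js                                        
       [x] utils.html                                     
   [-] vendor/                                            
     [x] Makefile                                         
     [ ] auth.json                                        
   [ ] auth.txt                                           
                                                          
                                                          
                                                          
                                                          
                                                          


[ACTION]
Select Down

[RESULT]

 [-] workspace/                                           
>  [-] config/                                            
     [x] test.h                                           
     [-] models/                                          
       [x] auth.c                                         
       [x] auth.h                                         
       [x] config.h                                       
       [ ] client.md                                      
       [ ] router.ts                                      
   [-] api/                                               
     [ ] components/                                      
       [ ] router.go                                      
       [ ] main.html                                      
     [-] docs/                                            
       [ ] main.js                                        
       [x] utils.html                                     
   [-] vendor/                                            
     [x] Makefile                                         
     [ ] auth.json                                        
   [ ] auth.txt                                           
                                                          
                                                          
                                                          
                                                          
                                                          


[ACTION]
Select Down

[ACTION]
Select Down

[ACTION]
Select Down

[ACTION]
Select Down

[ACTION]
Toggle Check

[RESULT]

 [-] workspace/                                           
   [-] config/                                            
     [x] test.h                                           
     [-] models/                                          
       [x] auth.c                                         
>      [ ] auth.h                                         
       [x] config.h                                       
       [ ] client.md                                      
       [ ] router.ts                                      
   [-] api/                                               
     [ ] components/                                      
       [ ] router.go                                      
       [ ] main.html                                      
     [-] docs/                                            
       [ ] main.js                                        
       [x] utils.html                                     
   [-] vendor/                                            
     [x] Makefile                                         
     [ ] auth.json                                        
   [ ] auth.txt                                           
                                                          
                                                          
                                                          
                                                          
                                                          


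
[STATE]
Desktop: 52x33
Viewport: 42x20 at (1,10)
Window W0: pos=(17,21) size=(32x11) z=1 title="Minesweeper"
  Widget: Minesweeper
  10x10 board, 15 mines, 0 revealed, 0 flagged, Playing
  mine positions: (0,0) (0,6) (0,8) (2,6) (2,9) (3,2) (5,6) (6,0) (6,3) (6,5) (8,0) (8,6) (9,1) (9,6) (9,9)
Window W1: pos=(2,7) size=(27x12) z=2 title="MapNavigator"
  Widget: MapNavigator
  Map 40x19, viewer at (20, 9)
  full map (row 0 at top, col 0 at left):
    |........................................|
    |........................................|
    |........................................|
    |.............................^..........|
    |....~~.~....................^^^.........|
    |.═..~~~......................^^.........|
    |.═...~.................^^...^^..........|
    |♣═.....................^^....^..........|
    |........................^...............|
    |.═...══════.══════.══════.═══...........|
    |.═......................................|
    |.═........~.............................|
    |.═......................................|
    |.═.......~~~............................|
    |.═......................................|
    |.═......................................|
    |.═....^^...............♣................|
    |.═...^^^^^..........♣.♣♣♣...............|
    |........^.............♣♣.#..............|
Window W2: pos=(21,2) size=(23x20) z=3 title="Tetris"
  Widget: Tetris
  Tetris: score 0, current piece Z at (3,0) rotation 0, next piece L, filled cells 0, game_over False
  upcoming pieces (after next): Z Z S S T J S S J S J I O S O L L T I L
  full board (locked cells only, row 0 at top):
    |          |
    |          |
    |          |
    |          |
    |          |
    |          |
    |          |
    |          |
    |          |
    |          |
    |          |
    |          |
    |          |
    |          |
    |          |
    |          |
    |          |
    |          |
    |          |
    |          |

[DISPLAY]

 ┃..................┃          │          
 ┃...............^^.┃          │Score:    
 ┃...............^^.┃          │0         
 ┃................^.┃          │          
 ┃═══.══════.═@════.┃          │          
 ┃..................┃          │          
 ┃..~...............┃          │          
 ┃..................┃          │          
 ┗━━━━━━━━━━━━━━━━━━┃          │          
                    ┃          │          
                    ┃          │          
                ┏━━━┗━━━━━━━━━━━━━━━━━━━━━
                ┃ Minesweeper             
                ┠─────────────────────────
                ┃■■■■■■■■■■               
                ┃■■■■■■■■■■               
                ┃■■■■■■■■■■               
                ┃■■■■■■■■■■               
                ┃■■■■■■■■■■               
                ┃■■■■■■■■■■               


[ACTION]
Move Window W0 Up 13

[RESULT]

 ┃..................┃          │          
 ┃...............^^.┃          │Score:    
 ┃...............^^.┃          │0         
 ┃................^.┃          │          
 ┃═══.══════.═@════.┃          │          
 ┃..................┃          │          
 ┃..~...............┃          │          
 ┃..................┃          │          
 ┗━━━━━━━━━━━━━━━━━━┃          │          
                    ┃          │          
                    ┃          │          
                    ┗━━━━━━━━━━━━━━━━━━━━━
                                          
                                          
                                          
                                          
                                          
                                          
                                          
                                          


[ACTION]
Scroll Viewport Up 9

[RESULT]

                                          
                    ┏━━━━━━━━━━━━━━━━━━━━━
                    ┃ Tetris              
                    ┠─────────────────────
                    ┃          │Next:     
                    ┃          │  ▒       
 ┏━━━━━━━━━━━━━━━━━━┃          │▒▒▒       
 ┃ MapNavigator     ┃          │          
 ┠──────────────────┃          │          
 ┃..................┃          │          
 ┃...............^^.┃          │Score:    
 ┃...............^^.┃          │0         
 ┃................^.┃          │          
 ┃═══.══════.═@════.┃          │          
 ┃..................┃          │          
 ┃..~...............┃          │          
 ┃..................┃          │          
 ┗━━━━━━━━━━━━━━━━━━┃          │          
                    ┃          │          
                    ┃          │          


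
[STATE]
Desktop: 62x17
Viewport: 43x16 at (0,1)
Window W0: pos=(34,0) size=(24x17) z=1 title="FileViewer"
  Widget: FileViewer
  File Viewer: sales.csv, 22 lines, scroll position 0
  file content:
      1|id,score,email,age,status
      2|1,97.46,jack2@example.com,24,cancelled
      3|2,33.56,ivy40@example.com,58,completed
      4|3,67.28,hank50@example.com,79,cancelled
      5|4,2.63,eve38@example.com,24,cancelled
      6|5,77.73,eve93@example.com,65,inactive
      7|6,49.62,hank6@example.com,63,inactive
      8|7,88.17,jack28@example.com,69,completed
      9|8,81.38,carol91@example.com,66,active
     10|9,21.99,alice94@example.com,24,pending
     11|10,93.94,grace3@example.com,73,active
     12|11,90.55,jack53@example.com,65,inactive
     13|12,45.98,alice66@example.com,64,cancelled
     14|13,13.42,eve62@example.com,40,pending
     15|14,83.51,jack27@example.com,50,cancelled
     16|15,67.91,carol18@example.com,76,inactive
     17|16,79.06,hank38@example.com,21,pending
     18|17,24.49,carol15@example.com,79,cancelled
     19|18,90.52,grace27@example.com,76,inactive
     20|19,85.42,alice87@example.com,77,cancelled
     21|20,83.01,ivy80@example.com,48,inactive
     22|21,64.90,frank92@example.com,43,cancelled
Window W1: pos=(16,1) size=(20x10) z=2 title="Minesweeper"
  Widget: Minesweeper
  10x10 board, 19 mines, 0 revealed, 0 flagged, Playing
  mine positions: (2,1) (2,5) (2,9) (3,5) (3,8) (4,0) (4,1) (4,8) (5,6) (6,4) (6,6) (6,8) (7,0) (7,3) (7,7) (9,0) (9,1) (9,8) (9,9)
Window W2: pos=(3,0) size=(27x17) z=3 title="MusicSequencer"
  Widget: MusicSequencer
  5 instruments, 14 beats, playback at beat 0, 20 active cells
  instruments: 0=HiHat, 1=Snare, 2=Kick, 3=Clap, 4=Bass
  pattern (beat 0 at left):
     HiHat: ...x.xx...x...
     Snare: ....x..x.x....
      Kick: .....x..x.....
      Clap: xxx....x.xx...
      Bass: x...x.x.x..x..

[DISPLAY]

   ┃ MusicSequencer          ┃━━━━━┓FileVie
   ┠─────────────────────────┨     ┃───────
   ┃      ▼1234567890123     ┃─────┨d,score
   ┃ HiHat···█·██···█···     ┃     ┃,97.46,
   ┃ Snare····█··█·█····     ┃     ┃,33.56,
   ┃  Kick·····█··█·····     ┃     ┃,67.28,
   ┃  Clap███····█·██···     ┃     ┃,2.63,e
   ┃  Bass█···█·█·█··█··     ┃     ┃,77.73,
   ┃                         ┃     ┃,49.62,
   ┃                         ┃━━━━━┛,88.17,
   ┃                         ┃    ┃8,81.38,
   ┃                         ┃    ┃9,21.99,
   ┃                         ┃    ┃10,93.94
   ┃                         ┃    ┃11,90.55
   ┃                         ┃    ┃12,45.98
   ┗━━━━━━━━━━━━━━━━━━━━━━━━━┛    ┗━━━━━━━━


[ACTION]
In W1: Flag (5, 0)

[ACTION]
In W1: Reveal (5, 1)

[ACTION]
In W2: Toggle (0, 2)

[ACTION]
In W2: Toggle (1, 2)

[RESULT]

   ┃ MusicSequencer          ┃━━━━━┓FileVie
   ┠─────────────────────────┨     ┃───────
   ┃      ▼1234567890123     ┃─────┨d,score
   ┃ HiHat··██·██···█···     ┃     ┃,97.46,
   ┃ Snare··█·█··█·█····     ┃     ┃,33.56,
   ┃  Kick·····█··█·····     ┃     ┃,67.28,
   ┃  Clap███····█·██···     ┃     ┃,2.63,e
   ┃  Bass█···█·█·█··█··     ┃     ┃,77.73,
   ┃                         ┃     ┃,49.62,
   ┃                         ┃━━━━━┛,88.17,
   ┃                         ┃    ┃8,81.38,
   ┃                         ┃    ┃9,21.99,
   ┃                         ┃    ┃10,93.94
   ┃                         ┃    ┃11,90.55
   ┃                         ┃    ┃12,45.98
   ┗━━━━━━━━━━━━━━━━━━━━━━━━━┛    ┗━━━━━━━━


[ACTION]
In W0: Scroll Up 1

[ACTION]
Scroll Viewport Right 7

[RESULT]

sicSequencer          ┃━━━━━┓FileViewer    
──────────────────────┨     ┃──────────────
   ▼1234567890123     ┃─────┨d,score,email,
Hat··██·██···█···     ┃     ┃,97.46,jack2@e
are··█·█··█·█····     ┃     ┃,33.56,ivy40@e
ick·····█··█·····     ┃     ┃,67.28,hank50@
lap███····█·██···     ┃     ┃,2.63,eve38@ex
ass█···█·█·█··█··     ┃     ┃,77.73,eve93@e
                      ┃     ┃,49.62,hank6@e
                      ┃━━━━━┛,88.17,jack28@
                      ┃    ┃8,81.38,carol91
                      ┃    ┃9,21.99,alice94
                      ┃    ┃10,93.94,grace3
                      ┃    ┃11,90.55,jack53
                      ┃    ┃12,45.98,alice6
━━━━━━━━━━━━━━━━━━━━━━┛    ┗━━━━━━━━━━━━━━━


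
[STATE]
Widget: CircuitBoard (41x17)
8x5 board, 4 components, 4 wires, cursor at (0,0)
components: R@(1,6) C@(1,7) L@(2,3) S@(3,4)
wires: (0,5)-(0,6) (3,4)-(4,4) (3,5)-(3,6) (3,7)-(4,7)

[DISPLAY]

   0 1 2 3 4 5 6 7                       
0  [.]                  · ─ ·            
                                         
1                           R   C        
                                         
2               L                        
                                         
3                   S   · ─ ·   ·        
                    │           │        
4                   ·           ·        
Cursor: (0,0)                            
                                         
                                         
                                         
                                         
                                         
                                         


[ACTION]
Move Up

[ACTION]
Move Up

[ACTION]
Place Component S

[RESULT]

   0 1 2 3 4 5 6 7                       
0  [S]                  · ─ ·            
                                         
1                           R   C        
                                         
2               L                        
                                         
3                   S   · ─ ·   ·        
                    │           │        
4                   ·           ·        
Cursor: (0,0)                            
                                         
                                         
                                         
                                         
                                         
                                         


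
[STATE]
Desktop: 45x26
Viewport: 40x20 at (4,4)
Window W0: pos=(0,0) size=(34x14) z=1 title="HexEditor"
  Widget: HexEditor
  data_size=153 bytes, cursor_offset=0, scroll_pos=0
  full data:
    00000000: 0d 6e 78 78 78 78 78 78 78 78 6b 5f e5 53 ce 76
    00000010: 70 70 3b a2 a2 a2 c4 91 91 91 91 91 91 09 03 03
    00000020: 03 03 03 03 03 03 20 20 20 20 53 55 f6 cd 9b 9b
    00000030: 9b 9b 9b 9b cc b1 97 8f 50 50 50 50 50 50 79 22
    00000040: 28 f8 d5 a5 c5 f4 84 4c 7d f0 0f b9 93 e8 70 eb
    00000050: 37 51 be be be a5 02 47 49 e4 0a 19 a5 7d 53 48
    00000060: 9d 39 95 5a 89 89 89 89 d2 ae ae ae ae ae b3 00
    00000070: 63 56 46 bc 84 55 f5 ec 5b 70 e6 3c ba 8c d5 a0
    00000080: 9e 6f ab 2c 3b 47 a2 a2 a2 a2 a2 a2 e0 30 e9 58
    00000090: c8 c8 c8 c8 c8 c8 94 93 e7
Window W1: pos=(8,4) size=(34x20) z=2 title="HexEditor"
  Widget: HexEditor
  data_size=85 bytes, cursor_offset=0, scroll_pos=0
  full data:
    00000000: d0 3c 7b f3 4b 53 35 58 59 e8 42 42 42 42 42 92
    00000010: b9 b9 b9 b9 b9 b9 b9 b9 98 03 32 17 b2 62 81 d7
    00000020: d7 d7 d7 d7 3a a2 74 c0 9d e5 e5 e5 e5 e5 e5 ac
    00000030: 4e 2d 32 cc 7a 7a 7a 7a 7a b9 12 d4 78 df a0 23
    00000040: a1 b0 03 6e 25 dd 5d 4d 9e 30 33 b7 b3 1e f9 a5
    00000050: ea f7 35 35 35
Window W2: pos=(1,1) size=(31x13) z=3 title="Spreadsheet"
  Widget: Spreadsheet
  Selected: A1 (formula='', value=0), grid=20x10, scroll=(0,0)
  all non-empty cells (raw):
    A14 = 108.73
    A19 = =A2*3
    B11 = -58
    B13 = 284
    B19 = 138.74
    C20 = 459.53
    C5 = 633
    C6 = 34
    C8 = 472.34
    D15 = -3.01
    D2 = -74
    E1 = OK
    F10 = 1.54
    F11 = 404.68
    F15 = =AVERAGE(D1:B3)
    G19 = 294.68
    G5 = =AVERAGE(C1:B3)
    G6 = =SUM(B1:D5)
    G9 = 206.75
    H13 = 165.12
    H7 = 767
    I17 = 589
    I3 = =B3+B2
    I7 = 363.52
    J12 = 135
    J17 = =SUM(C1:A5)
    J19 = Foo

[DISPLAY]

:                          ┃━━━━━━━━━┓  
     A       B       C     ┃         ┃  
---------------------------┃─────────┨  
1      [0]       0       0 ┃b 53 35 5┃  
2        0       0       0 ┃9 b9 b9 b┃  
3        0       0       0 ┃a a2 74 c┃  
4        0       0       0 ┃a 7a 7a 7┃  
5        0       0     633 ┃5 dd 5d 4┃  
6        0       0      34 ┃5        ┃  
━━━━━━━━━━━━━━━━━━━━━━━━━━━┛         ┃  
    ┃                                ┃  
    ┃                                ┃  
    ┃                                ┃  
    ┃                                ┃  
    ┃                                ┃  
    ┃                                ┃  
    ┃                                ┃  
    ┃                                ┃  
    ┃                                ┃  
    ┗━━━━━━━━━━━━━━━━━━━━━━━━━━━━━━━━┛  


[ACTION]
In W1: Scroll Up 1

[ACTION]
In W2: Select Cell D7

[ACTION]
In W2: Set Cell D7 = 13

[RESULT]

: 13                       ┃━━━━━━━━━┓  
     A       B       C     ┃         ┃  
---------------------------┃─────────┨  
1        0       0       0 ┃b 53 35 5┃  
2        0       0       0 ┃9 b9 b9 b┃  
3        0       0       0 ┃a a2 74 c┃  
4        0       0       0 ┃a 7a 7a 7┃  
5        0       0     633 ┃5 dd 5d 4┃  
6        0       0      34 ┃5        ┃  
━━━━━━━━━━━━━━━━━━━━━━━━━━━┛         ┃  
    ┃                                ┃  
    ┃                                ┃  
    ┃                                ┃  
    ┃                                ┃  
    ┃                                ┃  
    ┃                                ┃  
    ┃                                ┃  
    ┃                                ┃  
    ┃                                ┃  
    ┗━━━━━━━━━━━━━━━━━━━━━━━━━━━━━━━━┛  


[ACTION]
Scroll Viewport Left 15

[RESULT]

┃┃D7: 13                       ┃━━━━━━━━
┃┃       A       B       C     ┃        
┃┃-----------------------------┃────────
┃┃  1        0       0       0 ┃b 53 35 
┃┃  2        0       0       0 ┃9 b9 b9 
┃┃  3        0       0       0 ┃a a2 74 
┃┃  4        0       0       0 ┃a 7a 7a 
┃┃  5        0       0     633 ┃5 dd 5d 
┃┃  6        0       0      34 ┃5       
┗┗━━━━━━━━━━━━━━━━━━━━━━━━━━━━━┛        
        ┃                               
        ┃                               
        ┃                               
        ┃                               
        ┃                               
        ┃                               
        ┃                               
        ┃                               
        ┃                               
        ┗━━━━━━━━━━━━━━━━━━━━━━━━━━━━━━━


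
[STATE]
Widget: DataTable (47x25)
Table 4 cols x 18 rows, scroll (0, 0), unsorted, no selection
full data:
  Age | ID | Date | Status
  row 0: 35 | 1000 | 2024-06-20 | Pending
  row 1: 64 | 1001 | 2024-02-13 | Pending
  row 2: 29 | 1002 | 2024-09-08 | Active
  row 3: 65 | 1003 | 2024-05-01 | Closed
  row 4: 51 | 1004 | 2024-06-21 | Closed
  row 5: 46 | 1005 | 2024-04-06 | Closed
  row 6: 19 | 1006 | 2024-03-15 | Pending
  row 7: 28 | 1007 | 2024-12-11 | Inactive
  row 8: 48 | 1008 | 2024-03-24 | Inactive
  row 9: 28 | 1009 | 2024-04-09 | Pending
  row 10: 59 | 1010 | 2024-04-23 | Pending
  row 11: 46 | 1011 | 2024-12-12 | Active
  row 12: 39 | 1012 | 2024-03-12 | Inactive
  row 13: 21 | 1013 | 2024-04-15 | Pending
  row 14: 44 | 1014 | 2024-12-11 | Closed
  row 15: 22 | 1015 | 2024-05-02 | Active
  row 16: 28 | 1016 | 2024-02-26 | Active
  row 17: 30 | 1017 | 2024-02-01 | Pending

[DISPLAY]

Age│ID  │Date      │Status                     
───┼────┼──────────┼────────                   
35 │1000│2024-06-20│Pending                    
64 │1001│2024-02-13│Pending                    
29 │1002│2024-09-08│Active                     
65 │1003│2024-05-01│Closed                     
51 │1004│2024-06-21│Closed                     
46 │1005│2024-04-06│Closed                     
19 │1006│2024-03-15│Pending                    
28 │1007│2024-12-11│Inactive                   
48 │1008│2024-03-24│Inactive                   
28 │1009│2024-04-09│Pending                    
59 │1010│2024-04-23│Pending                    
46 │1011│2024-12-12│Active                     
39 │1012│2024-03-12│Inactive                   
21 │1013│2024-04-15│Pending                    
44 │1014│2024-12-11│Closed                     
22 │1015│2024-05-02│Active                     
28 │1016│2024-02-26│Active                     
30 │1017│2024-02-01│Pending                    
                                               
                                               
                                               
                                               
                                               


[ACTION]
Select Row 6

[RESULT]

Age│ID  │Date      │Status                     
───┼────┼──────────┼────────                   
35 │1000│2024-06-20│Pending                    
64 │1001│2024-02-13│Pending                    
29 │1002│2024-09-08│Active                     
65 │1003│2024-05-01│Closed                     
51 │1004│2024-06-21│Closed                     
46 │1005│2024-04-06│Closed                     
>9 │1006│2024-03-15│Pending                    
28 │1007│2024-12-11│Inactive                   
48 │1008│2024-03-24│Inactive                   
28 │1009│2024-04-09│Pending                    
59 │1010│2024-04-23│Pending                    
46 │1011│2024-12-12│Active                     
39 │1012│2024-03-12│Inactive                   
21 │1013│2024-04-15│Pending                    
44 │1014│2024-12-11│Closed                     
22 │1015│2024-05-02│Active                     
28 │1016│2024-02-26│Active                     
30 │1017│2024-02-01│Pending                    
                                               
                                               
                                               
                                               
                                               


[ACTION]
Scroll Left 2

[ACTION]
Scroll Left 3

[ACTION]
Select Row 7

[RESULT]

Age│ID  │Date      │Status                     
───┼────┼──────────┼────────                   
35 │1000│2024-06-20│Pending                    
64 │1001│2024-02-13│Pending                    
29 │1002│2024-09-08│Active                     
65 │1003│2024-05-01│Closed                     
51 │1004│2024-06-21│Closed                     
46 │1005│2024-04-06│Closed                     
19 │1006│2024-03-15│Pending                    
>8 │1007│2024-12-11│Inactive                   
48 │1008│2024-03-24│Inactive                   
28 │1009│2024-04-09│Pending                    
59 │1010│2024-04-23│Pending                    
46 │1011│2024-12-12│Active                     
39 │1012│2024-03-12│Inactive                   
21 │1013│2024-04-15│Pending                    
44 │1014│2024-12-11│Closed                     
22 │1015│2024-05-02│Active                     
28 │1016│2024-02-26│Active                     
30 │1017│2024-02-01│Pending                    
                                               
                                               
                                               
                                               
                                               


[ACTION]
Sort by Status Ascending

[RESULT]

Age│ID  │Date      │Status ▲                   
───┼────┼──────────┼────────                   
29 │1002│2024-09-08│Active                     
46 │1011│2024-12-12│Active                     
22 │1015│2024-05-02│Active                     
28 │1016│2024-02-26│Active                     
65 │1003│2024-05-01│Closed                     
51 │1004│2024-06-21│Closed                     
46 │1005│2024-04-06│Closed                     
>4 │1014│2024-12-11│Closed                     
28 │1007│2024-12-11│Inactive                   
48 │1008│2024-03-24│Inactive                   
39 │1012│2024-03-12│Inactive                   
35 │1000│2024-06-20│Pending                    
64 │1001│2024-02-13│Pending                    
19 │1006│2024-03-15│Pending                    
28 │1009│2024-04-09│Pending                    
59 │1010│2024-04-23│Pending                    
21 │1013│2024-04-15│Pending                    
30 │1017│2024-02-01│Pending                    
                                               
                                               
                                               
                                               
                                               


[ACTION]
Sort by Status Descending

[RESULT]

Age│ID  │Date      │Status ▼                   
───┼────┼──────────┼────────                   
35 │1000│2024-06-20│Pending                    
64 │1001│2024-02-13│Pending                    
19 │1006│2024-03-15│Pending                    
28 │1009│2024-04-09│Pending                    
59 │1010│2024-04-23│Pending                    
21 │1013│2024-04-15│Pending                    
30 │1017│2024-02-01│Pending                    
>8 │1007│2024-12-11│Inactive                   
48 │1008│2024-03-24│Inactive                   
39 │1012│2024-03-12│Inactive                   
65 │1003│2024-05-01│Closed                     
51 │1004│2024-06-21│Closed                     
46 │1005│2024-04-06│Closed                     
44 │1014│2024-12-11│Closed                     
29 │1002│2024-09-08│Active                     
46 │1011│2024-12-12│Active                     
22 │1015│2024-05-02│Active                     
28 │1016│2024-02-26│Active                     
                                               
                                               
                                               
                                               
                                               


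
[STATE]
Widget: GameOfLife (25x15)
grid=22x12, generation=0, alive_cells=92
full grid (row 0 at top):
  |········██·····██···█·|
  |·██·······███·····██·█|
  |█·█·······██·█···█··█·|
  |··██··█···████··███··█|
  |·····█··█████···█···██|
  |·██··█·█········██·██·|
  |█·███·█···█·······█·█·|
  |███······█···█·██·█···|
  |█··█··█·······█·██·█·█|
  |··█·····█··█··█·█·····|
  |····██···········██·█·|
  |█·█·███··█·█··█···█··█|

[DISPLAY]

Gen: 0                   
········██·····██···█·   
·██·······███·····██·█   
█·█·······██·█···█··█·   
··██··█···████··███··█   
·····█··█████···█···██   
·██··█·█········██·██·   
█·███·█···█·······█·█·   
███······█···█·██·█···   
█··█··█·······█·██·█·█   
··█·····█··█··█·█·····   
····██···········██·█·   
█·█·███··█·█··█···█··█   
                         
                         


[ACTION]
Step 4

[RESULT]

Gen: 4                   
···········██···██·██·   
··········█·█···████·█   
···█·············█···█   
·█·█······██······█·█·   
···█·····█······█··██·   
·█···········██·······   
█··██·······███··█····   
██·██·······██········   
██··········██·██·█···   
·█··█········██████···   
··█·············███···   
······················   
                         
                         


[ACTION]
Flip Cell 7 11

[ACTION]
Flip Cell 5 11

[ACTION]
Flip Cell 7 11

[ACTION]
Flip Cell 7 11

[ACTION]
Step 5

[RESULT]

Gen: 9                   
···········██······██·   
··········█··█·····█·█   
··········█·█·····█··█   
··██······█·█·······██   
·█··················██   
··███···············█·   
··███···········█·····   
·█···█········██···█··   
█·███·······█·██···██·   
····█······█··█·█···█·   
█·█·········█·····███·   
·█····················   
                         
                         


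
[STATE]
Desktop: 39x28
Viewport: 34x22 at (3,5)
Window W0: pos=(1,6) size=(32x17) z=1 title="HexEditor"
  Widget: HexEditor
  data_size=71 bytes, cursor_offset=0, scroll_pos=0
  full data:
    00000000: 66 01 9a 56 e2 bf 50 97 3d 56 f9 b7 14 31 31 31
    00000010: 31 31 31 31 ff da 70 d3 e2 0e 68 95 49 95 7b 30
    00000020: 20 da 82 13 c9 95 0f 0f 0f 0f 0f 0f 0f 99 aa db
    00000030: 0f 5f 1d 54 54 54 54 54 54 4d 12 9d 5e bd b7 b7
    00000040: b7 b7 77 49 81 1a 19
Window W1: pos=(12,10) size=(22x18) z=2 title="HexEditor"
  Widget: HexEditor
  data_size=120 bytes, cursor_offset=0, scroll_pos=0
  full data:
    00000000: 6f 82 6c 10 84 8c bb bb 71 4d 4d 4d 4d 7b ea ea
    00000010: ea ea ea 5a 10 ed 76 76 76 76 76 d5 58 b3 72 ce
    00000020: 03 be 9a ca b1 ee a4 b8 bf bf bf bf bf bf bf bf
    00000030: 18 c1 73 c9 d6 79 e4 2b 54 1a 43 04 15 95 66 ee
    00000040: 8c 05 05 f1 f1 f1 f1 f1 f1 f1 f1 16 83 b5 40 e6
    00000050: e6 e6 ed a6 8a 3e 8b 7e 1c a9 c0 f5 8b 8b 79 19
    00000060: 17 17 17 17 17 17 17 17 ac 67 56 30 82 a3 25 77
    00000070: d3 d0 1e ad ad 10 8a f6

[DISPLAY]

                                  
━━━━━━━━━━━━━━━━━━━━━━━━━━━━━┓    
HexEditor                    ┃    
─────────────────────────────┨    
0000000  66 01 9a 56 e2 bf 50┃    
0000010  ┏━━━━━━━━━━━━━━━━━━━━┓   
0000020  ┃ HexEditor          ┃   
0000030  ┠────────────────────┨   
0000040  ┃00000000  6F 82 6c 1┃   
         ┃00000010  ea ea ea 5┃   
         ┃00000020  03 be 9a c┃   
         ┃00000030  18 c1 73 c┃   
         ┃00000040  8c 05 05 f┃   
         ┃00000050  e6 e6 ed a┃   
         ┃00000060  17 17 17 1┃   
         ┃00000070  d3 d0 1e a┃   
         ┃                    ┃   
━━━━━━━━━┃                    ┃   
         ┃                    ┃   
         ┃                    ┃   
         ┃                    ┃   
         ┃                    ┃   


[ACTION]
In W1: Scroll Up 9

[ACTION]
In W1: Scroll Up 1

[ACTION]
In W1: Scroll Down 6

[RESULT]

                                  
━━━━━━━━━━━━━━━━━━━━━━━━━━━━━┓    
HexEditor                    ┃    
─────────────────────────────┨    
0000000  66 01 9a 56 e2 bf 50┃    
0000010  ┏━━━━━━━━━━━━━━━━━━━━┓   
0000020  ┃ HexEditor          ┃   
0000030  ┠────────────────────┨   
0000040  ┃00000060  17 17 17 1┃   
         ┃00000070  d3 d0 1e a┃   
         ┃                    ┃   
         ┃                    ┃   
         ┃                    ┃   
         ┃                    ┃   
         ┃                    ┃   
         ┃                    ┃   
         ┃                    ┃   
━━━━━━━━━┃                    ┃   
         ┃                    ┃   
         ┃                    ┃   
         ┃                    ┃   
         ┃                    ┃   


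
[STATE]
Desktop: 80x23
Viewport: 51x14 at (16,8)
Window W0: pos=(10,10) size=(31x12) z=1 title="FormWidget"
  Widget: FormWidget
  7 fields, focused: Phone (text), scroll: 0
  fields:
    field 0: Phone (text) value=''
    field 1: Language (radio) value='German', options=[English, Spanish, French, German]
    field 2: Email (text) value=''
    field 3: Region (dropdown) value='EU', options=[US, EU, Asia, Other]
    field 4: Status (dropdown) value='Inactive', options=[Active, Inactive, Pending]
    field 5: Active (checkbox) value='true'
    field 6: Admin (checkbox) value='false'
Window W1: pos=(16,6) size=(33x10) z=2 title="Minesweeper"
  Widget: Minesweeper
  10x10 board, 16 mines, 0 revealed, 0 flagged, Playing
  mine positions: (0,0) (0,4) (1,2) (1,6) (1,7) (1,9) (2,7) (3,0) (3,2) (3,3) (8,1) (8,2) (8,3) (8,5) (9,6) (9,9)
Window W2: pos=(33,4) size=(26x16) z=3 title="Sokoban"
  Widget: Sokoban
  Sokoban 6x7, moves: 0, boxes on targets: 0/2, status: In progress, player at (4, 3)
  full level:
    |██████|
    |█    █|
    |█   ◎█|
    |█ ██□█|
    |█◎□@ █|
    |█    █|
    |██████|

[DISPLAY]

┠────────────────┃█    █                  ┃        
┃■■■■■■■■■■      ┃█   ◎█                  ┃        
┃■■■■■■■■■■      ┃█ ██□█                  ┃        
┃■■■■■■■■■■      ┃█◎□@ █                  ┃        
┃■■■■■■■■■■      ┃█    █                  ┃        
┃■■■■■■■■■■      ┃██████                  ┃        
┃■■■■■■■■■■      ┃Moves: 0  0/2           ┃        
┗━━━━━━━━━━━━━━━━┃                        ┃        
ion:     [EU     ┃                        ┃        
tus:     [Inactiv┃                        ┃        
ive:     [x]     ┃                        ┃        
in:      [ ]     ┗━━━━━━━━━━━━━━━━━━━━━━━━┛        
                        ┃                          
━━━━━━━━━━━━━━━━━━━━━━━━┛                          


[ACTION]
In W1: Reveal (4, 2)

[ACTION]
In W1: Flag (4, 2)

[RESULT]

┠────────────────┃█    █                  ┃        
┃■■■■■■■■■■      ┃█   ◎█                  ┃        
┃■■■■■■■■■■      ┃█ ██□█                  ┃        
┃■■■■■■■■■■      ┃█◎□@ █                  ┃        
┃■■■■■■■■■■      ┃█    █                  ┃        
┃■■2■■■■■■■      ┃██████                  ┃        
┃■■■■■■■■■■      ┃Moves: 0  0/2           ┃        
┗━━━━━━━━━━━━━━━━┃                        ┃        
ion:     [EU     ┃                        ┃        
tus:     [Inactiv┃                        ┃        
ive:     [x]     ┃                        ┃        
in:      [ ]     ┗━━━━━━━━━━━━━━━━━━━━━━━━┛        
                        ┃                          
━━━━━━━━━━━━━━━━━━━━━━━━┛                          


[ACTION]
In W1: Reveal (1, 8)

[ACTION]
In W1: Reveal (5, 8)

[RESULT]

┠────────────────┃█    █                  ┃        
┃■■■■■■■■■■      ┃█   ◎█                  ┃        
┃■■■■■■■■3■      ┃█ ██□█                  ┃        
┃■■■■113■31      ┃█◎□@ █                  ┃        
┃■■■■1 111       ┃█    █                  ┃        
┃12221           ┃██████                  ┃        
┃                ┃Moves: 0  0/2           ┃        
┗━━━━━━━━━━━━━━━━┃                        ┃        
ion:     [EU     ┃                        ┃        
tus:     [Inactiv┃                        ┃        
ive:     [x]     ┃                        ┃        
in:      [ ]     ┗━━━━━━━━━━━━━━━━━━━━━━━━┛        
                        ┃                          
━━━━━━━━━━━━━━━━━━━━━━━━┛                          
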